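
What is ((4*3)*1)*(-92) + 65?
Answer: -1039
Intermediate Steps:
((4*3)*1)*(-92) + 65 = (12*1)*(-92) + 65 = 12*(-92) + 65 = -1104 + 65 = -1039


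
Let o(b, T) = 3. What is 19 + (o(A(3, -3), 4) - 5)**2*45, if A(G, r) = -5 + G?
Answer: 199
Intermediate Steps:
19 + (o(A(3, -3), 4) - 5)**2*45 = 19 + (3 - 5)**2*45 = 19 + (-2)**2*45 = 19 + 4*45 = 19 + 180 = 199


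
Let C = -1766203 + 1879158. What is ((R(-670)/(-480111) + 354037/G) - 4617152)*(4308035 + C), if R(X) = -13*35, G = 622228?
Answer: -3048982010835570499099655/149369253654 ≈ -2.0412e+13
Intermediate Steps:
R(X) = -455
C = 112955
((R(-670)/(-480111) + 354037/G) - 4617152)*(4308035 + C) = ((-455/(-480111) + 354037/622228) - 4617152)*(4308035 + 112955) = ((-455*(-1/480111) + 354037*(1/622228)) - 4617152)*4420990 = ((455/480111 + 354037/622228) - 4617152)*4420990 = (170260171847/298738507308 - 4617152)*4420990 = -1379320926233974969/298738507308*4420990 = -3048982010835570499099655/149369253654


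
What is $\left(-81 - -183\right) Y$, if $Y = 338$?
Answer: $34476$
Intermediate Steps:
$\left(-81 - -183\right) Y = \left(-81 - -183\right) 338 = \left(-81 + 183\right) 338 = 102 \cdot 338 = 34476$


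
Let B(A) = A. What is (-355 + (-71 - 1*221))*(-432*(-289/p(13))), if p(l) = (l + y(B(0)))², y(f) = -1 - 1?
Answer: -80776656/121 ≈ -6.6758e+5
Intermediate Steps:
y(f) = -2
p(l) = (-2 + l)² (p(l) = (l - 2)² = (-2 + l)²)
(-355 + (-71 - 1*221))*(-432*(-289/p(13))) = (-355 + (-71 - 1*221))*(-432*(-289/(-2 + 13)²)) = (-355 + (-71 - 221))*(-432/(11²*(-1/289))) = (-355 - 292)*(-432/(121*(-1/289))) = -(-279504)/(-121/289) = -(-279504)*(-289)/121 = -647*124848/121 = -80776656/121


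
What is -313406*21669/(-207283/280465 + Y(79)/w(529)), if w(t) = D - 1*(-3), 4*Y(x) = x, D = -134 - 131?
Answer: 1996117632491454480/239389319 ≈ 8.3384e+9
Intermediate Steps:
D = -265
Y(x) = x/4
w(t) = -262 (w(t) = -265 - 1*(-3) = -265 + 3 = -262)
-313406*21669/(-207283/280465 + Y(79)/w(529)) = -313406*21669/(-207283/280465 + ((1/4)*79)/(-262)) = -313406*21669/(-207283*1/280465 + (79/4)*(-1/262)) = -313406*21669/(-207283/280465 - 79/1048) = -313406/((-239389319/293927320*1/21669)) = -313406/(-239389319/6369111097080) = -313406*(-6369111097080/239389319) = 1996117632491454480/239389319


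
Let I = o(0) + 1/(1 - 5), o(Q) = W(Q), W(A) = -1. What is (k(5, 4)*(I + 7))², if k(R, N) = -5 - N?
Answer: 42849/16 ≈ 2678.1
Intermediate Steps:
o(Q) = -1
I = -5/4 (I = -1 + 1/(1 - 5) = -1 + 1/(-4) = -1 - ¼ = -5/4 ≈ -1.2500)
(k(5, 4)*(I + 7))² = ((-5 - 1*4)*(-5/4 + 7))² = ((-5 - 4)*(23/4))² = (-9*23/4)² = (-207/4)² = 42849/16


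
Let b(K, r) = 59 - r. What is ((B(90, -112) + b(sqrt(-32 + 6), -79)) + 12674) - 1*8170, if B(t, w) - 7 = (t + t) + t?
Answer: 4919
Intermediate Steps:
B(t, w) = 7 + 3*t (B(t, w) = 7 + ((t + t) + t) = 7 + (2*t + t) = 7 + 3*t)
((B(90, -112) + b(sqrt(-32 + 6), -79)) + 12674) - 1*8170 = (((7 + 3*90) + (59 - 1*(-79))) + 12674) - 1*8170 = (((7 + 270) + (59 + 79)) + 12674) - 8170 = ((277 + 138) + 12674) - 8170 = (415 + 12674) - 8170 = 13089 - 8170 = 4919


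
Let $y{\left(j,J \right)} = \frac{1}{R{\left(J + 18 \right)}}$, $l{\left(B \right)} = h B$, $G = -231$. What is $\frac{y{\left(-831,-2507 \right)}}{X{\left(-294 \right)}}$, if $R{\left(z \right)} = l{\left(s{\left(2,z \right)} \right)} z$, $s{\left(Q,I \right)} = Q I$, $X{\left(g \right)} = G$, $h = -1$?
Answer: $\frac{1}{2862145902} \approx 3.4939 \cdot 10^{-10}$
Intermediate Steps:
$X{\left(g \right)} = -231$
$s{\left(Q,I \right)} = I Q$
$l{\left(B \right)} = - B$
$R{\left(z \right)} = - 2 z^{2}$ ($R{\left(z \right)} = - z 2 z = - 2 z z = - 2 z^{2}$)
$y{\left(j,J \right)} = - \frac{1}{2 \left(18 + J\right)^{2}}$ ($y{\left(j,J \right)} = \frac{1}{\left(-2\right) \left(J + 18\right)^{2}} = \frac{1}{\left(-2\right) \left(18 + J\right)^{2}} = - \frac{1}{2 \left(18 + J\right)^{2}}$)
$\frac{y{\left(-831,-2507 \right)}}{X{\left(-294 \right)}} = \frac{\left(- \frac{1}{2}\right) \frac{1}{\left(18 - 2507\right)^{2}}}{-231} = - \frac{1}{2 \cdot 6195121} \left(- \frac{1}{231}\right) = \left(- \frac{1}{2}\right) \frac{1}{6195121} \left(- \frac{1}{231}\right) = \left(- \frac{1}{12390242}\right) \left(- \frac{1}{231}\right) = \frac{1}{2862145902}$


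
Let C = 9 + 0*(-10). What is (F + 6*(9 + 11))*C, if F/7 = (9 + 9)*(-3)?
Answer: -2322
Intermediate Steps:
F = -378 (F = 7*((9 + 9)*(-3)) = 7*(18*(-3)) = 7*(-54) = -378)
C = 9 (C = 9 + 0 = 9)
(F + 6*(9 + 11))*C = (-378 + 6*(9 + 11))*9 = (-378 + 6*20)*9 = (-378 + 120)*9 = -258*9 = -2322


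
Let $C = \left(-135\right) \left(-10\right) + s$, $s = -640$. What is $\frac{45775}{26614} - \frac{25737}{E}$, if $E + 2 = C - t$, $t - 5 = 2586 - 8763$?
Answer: $- \frac{185016259}{91552160} \approx -2.0209$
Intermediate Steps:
$C = 710$ ($C = \left(-135\right) \left(-10\right) - 640 = 1350 - 640 = 710$)
$t = -6172$ ($t = 5 + \left(2586 - 8763\right) = 5 - 6177 = -6172$)
$E = 6880$ ($E = -2 + \left(710 - -6172\right) = -2 + \left(710 + 6172\right) = -2 + 6882 = 6880$)
$\frac{45775}{26614} - \frac{25737}{E} = \frac{45775}{26614} - \frac{25737}{6880} = - \frac{185016259}{91552160}$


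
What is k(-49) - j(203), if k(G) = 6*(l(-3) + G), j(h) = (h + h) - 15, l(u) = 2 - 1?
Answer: -679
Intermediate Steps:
l(u) = 1
j(h) = -15 + 2*h (j(h) = 2*h - 15 = -15 + 2*h)
k(G) = 6 + 6*G (k(G) = 6*(1 + G) = 6 + 6*G)
k(-49) - j(203) = (6 + 6*(-49)) - (-15 + 2*203) = (6 - 294) - (-15 + 406) = -288 - 1*391 = -288 - 391 = -679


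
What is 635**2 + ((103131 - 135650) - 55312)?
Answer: 315394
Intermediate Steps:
635**2 + ((103131 - 135650) - 55312) = 403225 + (-32519 - 55312) = 403225 - 87831 = 315394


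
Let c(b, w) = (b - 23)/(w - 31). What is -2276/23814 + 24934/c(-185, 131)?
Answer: -285472601/23814 ≈ -11988.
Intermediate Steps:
c(b, w) = (-23 + b)/(-31 + w)
-2276/23814 + 24934/c(-185, 131) = -2276/23814 + 24934/(((-23 - 185)/(-31 + 131))) = -2276*1/23814 + 24934/((-208/100)) = -1138/11907 + 24934/(((1/100)*(-208))) = -1138/11907 + 24934/(-52/25) = -1138/11907 + 24934*(-25/52) = -1138/11907 - 23975/2 = -285472601/23814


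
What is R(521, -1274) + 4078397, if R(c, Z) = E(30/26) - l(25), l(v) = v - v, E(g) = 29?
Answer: 4078426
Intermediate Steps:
l(v) = 0
R(c, Z) = 29 (R(c, Z) = 29 - 1*0 = 29 + 0 = 29)
R(521, -1274) + 4078397 = 29 + 4078397 = 4078426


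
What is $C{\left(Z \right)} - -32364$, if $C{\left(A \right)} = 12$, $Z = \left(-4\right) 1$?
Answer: $32376$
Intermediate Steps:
$Z = -4$
$C{\left(Z \right)} - -32364 = 12 - -32364 = 12 + 32364 = 32376$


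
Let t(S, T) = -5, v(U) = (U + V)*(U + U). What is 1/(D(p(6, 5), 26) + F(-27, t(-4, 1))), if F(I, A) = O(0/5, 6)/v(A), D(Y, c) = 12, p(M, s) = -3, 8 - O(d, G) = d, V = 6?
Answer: 5/56 ≈ 0.089286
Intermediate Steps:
O(d, G) = 8 - d
v(U) = 2*U*(6 + U) (v(U) = (U + 6)*(U + U) = (6 + U)*(2*U) = 2*U*(6 + U))
F(I, A) = 4/(A*(6 + A)) (F(I, A) = (8 - 0/5)/((2*A*(6 + A))) = (8 - 0/5)*(1/(2*A*(6 + A))) = (8 - 1*0)*(1/(2*A*(6 + A))) = (8 + 0)*(1/(2*A*(6 + A))) = 8*(1/(2*A*(6 + A))) = 4/(A*(6 + A)))
1/(D(p(6, 5), 26) + F(-27, t(-4, 1))) = 1/(12 + 4/(-5*(6 - 5))) = 1/(12 + 4*(-⅕)/1) = 1/(12 + 4*(-⅕)*1) = 1/(12 - ⅘) = 1/(56/5) = 5/56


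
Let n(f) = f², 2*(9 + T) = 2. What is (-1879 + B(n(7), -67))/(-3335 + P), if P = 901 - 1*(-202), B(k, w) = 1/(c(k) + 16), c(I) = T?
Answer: 15031/17856 ≈ 0.84179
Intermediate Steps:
T = -8 (T = -9 + (½)*2 = -9 + 1 = -8)
c(I) = -8
B(k, w) = ⅛ (B(k, w) = 1/(-8 + 16) = 1/8 = ⅛)
P = 1103 (P = 901 + 202 = 1103)
(-1879 + B(n(7), -67))/(-3335 + P) = (-1879 + ⅛)/(-3335 + 1103) = -15031/8/(-2232) = -15031/8*(-1/2232) = 15031/17856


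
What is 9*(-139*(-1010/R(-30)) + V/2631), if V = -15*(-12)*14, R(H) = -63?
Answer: -123069110/6139 ≈ -20047.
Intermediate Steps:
V = 2520 (V = 180*14 = 2520)
9*(-139*(-1010/R(-30)) + V/2631) = 9*(-139/((-63/(-1010))) + 2520/2631) = 9*(-139/((-63*(-1/1010))) + 2520*(1/2631)) = 9*(-139/63/1010 + 840/877) = 9*(-139*1010/63 + 840/877) = 9*(-140390/63 + 840/877) = 9*(-123069110/55251) = -123069110/6139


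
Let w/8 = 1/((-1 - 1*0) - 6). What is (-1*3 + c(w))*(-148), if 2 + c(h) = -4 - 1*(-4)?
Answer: 740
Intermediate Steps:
w = -8/7 (w = 8/((-1 - 1*0) - 6) = 8/((-1 + 0) - 6) = 8/(-1 - 6) = 8/(-7) = 8*(-1/7) = -8/7 ≈ -1.1429)
c(h) = -2 (c(h) = -2 + (-4 - 1*(-4)) = -2 + (-4 + 4) = -2 + 0 = -2)
(-1*3 + c(w))*(-148) = (-1*3 - 2)*(-148) = (-3 - 2)*(-148) = -5*(-148) = 740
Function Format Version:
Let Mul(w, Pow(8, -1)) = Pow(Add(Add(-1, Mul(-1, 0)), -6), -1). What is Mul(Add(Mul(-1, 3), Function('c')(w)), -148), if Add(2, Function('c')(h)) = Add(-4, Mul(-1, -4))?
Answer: 740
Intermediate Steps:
w = Rational(-8, 7) (w = Mul(8, Pow(Add(Add(-1, Mul(-1, 0)), -6), -1)) = Mul(8, Pow(Add(Add(-1, 0), -6), -1)) = Mul(8, Pow(Add(-1, -6), -1)) = Mul(8, Pow(-7, -1)) = Mul(8, Rational(-1, 7)) = Rational(-8, 7) ≈ -1.1429)
Function('c')(h) = -2 (Function('c')(h) = Add(-2, Add(-4, Mul(-1, -4))) = Add(-2, Add(-4, 4)) = Add(-2, 0) = -2)
Mul(Add(Mul(-1, 3), Function('c')(w)), -148) = Mul(Add(Mul(-1, 3), -2), -148) = Mul(Add(-3, -2), -148) = Mul(-5, -148) = 740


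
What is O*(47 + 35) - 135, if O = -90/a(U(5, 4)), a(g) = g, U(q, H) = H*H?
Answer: -2385/4 ≈ -596.25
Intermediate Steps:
U(q, H) = H²
O = -45/8 (O = -90/(4²) = -90/16 = -90*1/16 = -45/8 ≈ -5.6250)
O*(47 + 35) - 135 = -45*(47 + 35)/8 - 135 = -45/8*82 - 135 = -1845/4 - 135 = -2385/4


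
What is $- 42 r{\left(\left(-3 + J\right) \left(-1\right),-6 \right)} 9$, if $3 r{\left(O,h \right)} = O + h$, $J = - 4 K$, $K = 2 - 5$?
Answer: $1890$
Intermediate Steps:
$K = -3$ ($K = 2 - 5 = -3$)
$J = 12$ ($J = \left(-4\right) \left(-3\right) = 12$)
$r{\left(O,h \right)} = \frac{O}{3} + \frac{h}{3}$ ($r{\left(O,h \right)} = \frac{O + h}{3} = \frac{O}{3} + \frac{h}{3}$)
$- 42 r{\left(\left(-3 + J\right) \left(-1\right),-6 \right)} 9 = - 42 \left(\frac{\left(-3 + 12\right) \left(-1\right)}{3} + \frac{1}{3} \left(-6\right)\right) 9 = - 42 \left(\frac{9 \left(-1\right)}{3} - 2\right) 9 = - 42 \left(\frac{1}{3} \left(-9\right) - 2\right) 9 = - 42 \left(-3 - 2\right) 9 = \left(-42\right) \left(-5\right) 9 = 210 \cdot 9 = 1890$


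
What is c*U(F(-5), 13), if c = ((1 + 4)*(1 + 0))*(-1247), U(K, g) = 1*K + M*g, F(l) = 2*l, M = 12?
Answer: -910310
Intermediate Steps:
U(K, g) = K + 12*g (U(K, g) = 1*K + 12*g = K + 12*g)
c = -6235 (c = (5*1)*(-1247) = 5*(-1247) = -6235)
c*U(F(-5), 13) = -6235*(2*(-5) + 12*13) = -6235*(-10 + 156) = -6235*146 = -910310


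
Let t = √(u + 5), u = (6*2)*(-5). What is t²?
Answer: -55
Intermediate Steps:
u = -60 (u = 12*(-5) = -60)
t = I*√55 (t = √(-60 + 5) = √(-55) = I*√55 ≈ 7.4162*I)
t² = (I*√55)² = -55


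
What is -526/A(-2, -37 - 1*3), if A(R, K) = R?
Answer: 263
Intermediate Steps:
-526/A(-2, -37 - 1*3) = -526/(-2) = -526*(-½) = 263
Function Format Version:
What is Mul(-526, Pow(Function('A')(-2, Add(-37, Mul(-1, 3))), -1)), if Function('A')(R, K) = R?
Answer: 263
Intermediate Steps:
Mul(-526, Pow(Function('A')(-2, Add(-37, Mul(-1, 3))), -1)) = Mul(-526, Pow(-2, -1)) = Mul(-526, Rational(-1, 2)) = 263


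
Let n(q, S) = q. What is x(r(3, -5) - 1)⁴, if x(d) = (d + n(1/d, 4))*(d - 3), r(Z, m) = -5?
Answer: 151807041/16 ≈ 9.4879e+6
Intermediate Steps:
x(d) = (-3 + d)*(d + 1/d) (x(d) = (d + 1/d)*(d - 3) = (d + 1/d)*(-3 + d) = (-3 + d)*(d + 1/d))
x(r(3, -5) - 1)⁴ = (1 + (-5 - 1)² - 3*(-5 - 1) - 3/(-5 - 1))⁴ = (1 + (-6)² - 3*(-6) - 3/(-6))⁴ = (1 + 36 + 18 - 3*(-⅙))⁴ = (1 + 36 + 18 + ½)⁴ = (111/2)⁴ = 151807041/16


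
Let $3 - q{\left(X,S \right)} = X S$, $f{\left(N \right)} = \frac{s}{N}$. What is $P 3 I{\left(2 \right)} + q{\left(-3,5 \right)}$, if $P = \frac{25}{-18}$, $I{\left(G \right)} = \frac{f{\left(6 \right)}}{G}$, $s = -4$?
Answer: $\frac{349}{18} \approx 19.389$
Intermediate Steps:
$f{\left(N \right)} = - \frac{4}{N}$
$q{\left(X,S \right)} = 3 - S X$ ($q{\left(X,S \right)} = 3 - X S = 3 - S X$)
$I{\left(G \right)} = - \frac{2}{3 G}$ ($I{\left(G \right)} = \frac{\left(-4\right) \frac{1}{6}}{G} = - \frac{2}{3 G}$)
$P = - \frac{25}{18}$ ($P = 25 \left(- \frac{1}{18}\right) = - \frac{25}{18} \approx -1.3889$)
$P 3 I{\left(2 \right)} + q{\left(-3,5 \right)} = - \frac{25 \cdot 3 \left(- \frac{2}{3 \cdot 2}\right)}{18} - \left(-3 + 5 \left(-3\right)\right) = - \frac{25 \cdot 3 \left(\left(- \frac{2}{3}\right) \frac{1}{2}\right)}{18} + \left(3 + 15\right) = - \frac{25 \cdot 3 \left(- \frac{1}{3}\right)}{18} + 18 = \left(- \frac{25}{18}\right) \left(-1\right) + 18 = \frac{25}{18} + 18 = \frac{349}{18}$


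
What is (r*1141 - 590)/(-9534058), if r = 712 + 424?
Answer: -647793/4767029 ≈ -0.13589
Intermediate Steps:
r = 1136
(r*1141 - 590)/(-9534058) = (1136*1141 - 590)/(-9534058) = (1296176 - 590)*(-1/9534058) = 1295586*(-1/9534058) = -647793/4767029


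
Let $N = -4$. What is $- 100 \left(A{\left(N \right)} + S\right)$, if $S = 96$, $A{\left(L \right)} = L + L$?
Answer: $-8800$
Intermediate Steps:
$A{\left(L \right)} = 2 L$
$- 100 \left(A{\left(N \right)} + S\right) = - 100 \left(2 \left(-4\right) + 96\right) = - 100 \left(-8 + 96\right) = \left(-100\right) 88 = -8800$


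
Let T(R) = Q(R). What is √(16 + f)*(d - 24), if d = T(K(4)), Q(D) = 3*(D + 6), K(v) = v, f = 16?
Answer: 24*√2 ≈ 33.941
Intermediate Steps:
Q(D) = 18 + 3*D (Q(D) = 3*(6 + D) = 18 + 3*D)
T(R) = 18 + 3*R
d = 30 (d = 18 + 3*4 = 18 + 12 = 30)
√(16 + f)*(d - 24) = √(16 + 16)*(30 - 24) = √32*6 = (4*√2)*6 = 24*√2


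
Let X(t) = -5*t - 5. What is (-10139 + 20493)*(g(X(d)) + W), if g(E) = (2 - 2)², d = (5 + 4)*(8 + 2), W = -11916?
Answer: -123378264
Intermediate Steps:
d = 90 (d = 9*10 = 90)
X(t) = -5 - 5*t
g(E) = 0 (g(E) = 0² = 0)
(-10139 + 20493)*(g(X(d)) + W) = (-10139 + 20493)*(0 - 11916) = 10354*(-11916) = -123378264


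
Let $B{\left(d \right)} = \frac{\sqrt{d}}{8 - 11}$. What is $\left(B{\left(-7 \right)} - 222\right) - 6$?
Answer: $-228 - \frac{i \sqrt{7}}{3} \approx -228.0 - 0.88192 i$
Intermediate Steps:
$B{\left(d \right)} = - \frac{\sqrt{d}}{3}$ ($B{\left(d \right)} = \frac{\sqrt{d}}{-3} = - \frac{\sqrt{d}}{3}$)
$\left(B{\left(-7 \right)} - 222\right) - 6 = \left(- \frac{\sqrt{-7}}{3} - 222\right) - 6 = \left(- \frac{i \sqrt{7}}{3} - 222\right) - 6 = \left(-222 - \frac{i \sqrt{7}}{3}\right) - 6 = -228 - \frac{i \sqrt{7}}{3}$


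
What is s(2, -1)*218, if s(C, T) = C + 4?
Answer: 1308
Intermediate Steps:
s(C, T) = 4 + C
s(2, -1)*218 = (4 + 2)*218 = 6*218 = 1308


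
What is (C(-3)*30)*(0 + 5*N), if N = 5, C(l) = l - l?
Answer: 0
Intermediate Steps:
C(l) = 0
(C(-3)*30)*(0 + 5*N) = (0*30)*(0 + 5*5) = 0*(0 + 25) = 0*25 = 0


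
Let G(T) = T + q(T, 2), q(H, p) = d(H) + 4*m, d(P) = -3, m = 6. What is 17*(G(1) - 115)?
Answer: -1581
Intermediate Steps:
q(H, p) = 21 (q(H, p) = -3 + 4*6 = -3 + 24 = 21)
G(T) = 21 + T (G(T) = T + 21 = 21 + T)
17*(G(1) - 115) = 17*((21 + 1) - 115) = 17*(22 - 115) = 17*(-93) = -1581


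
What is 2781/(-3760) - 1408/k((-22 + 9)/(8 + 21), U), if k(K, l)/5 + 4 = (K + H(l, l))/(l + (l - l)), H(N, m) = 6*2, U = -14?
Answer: 424431317/7365840 ≈ 57.622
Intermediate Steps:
H(N, m) = 12
k(K, l) = -20 + 5*(12 + K)/l (k(K, l) = -20 + 5*((K + 12)/(l + (l - l))) = -20 + 5*((12 + K)/(l + 0)) = -20 + 5*((12 + K)/l) = -20 + 5*(12 + K)/l)
2781/(-3760) - 1408/k((-22 + 9)/(8 + 21), U) = 2781/(-3760) - 1408*(-14/(5*(12 + (-22 + 9)/(8 + 21) - 4*(-14)))) = 2781*(-1/3760) - 1408*(-14/(5*(12 - 13/29 + 56))) = -2781/3760 - 1408*(-14/(5*(12 - 13*1/29 + 56))) = -2781/3760 - 1408*(-14/(5*(12 - 13/29 + 56))) = -2781/3760 - 1408/(5*(-1/14)*(1959/29)) = -2781/3760 - 1408/(-9795/406) = -2781/3760 - 1408*(-406/9795) = -2781/3760 + 571648/9795 = 424431317/7365840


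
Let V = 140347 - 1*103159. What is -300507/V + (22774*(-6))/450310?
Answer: -23400470707/2791021380 ≈ -8.3842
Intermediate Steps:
V = 37188 (V = 140347 - 103159 = 37188)
-300507/V + (22774*(-6))/450310 = -300507/37188 + (22774*(-6))/450310 = -300507*1/37188 - 136644*1/450310 = -100169/12396 - 68322/225155 = -23400470707/2791021380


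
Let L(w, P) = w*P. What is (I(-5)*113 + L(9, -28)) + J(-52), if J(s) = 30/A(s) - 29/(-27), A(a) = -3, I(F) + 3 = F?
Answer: -31453/27 ≈ -1164.9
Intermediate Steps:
I(F) = -3 + F
L(w, P) = P*w
J(s) = -241/27 (J(s) = 30/(-3) - 29/(-27) = 30*(-1/3) - 29*(-1/27) = -10 + 29/27 = -241/27)
(I(-5)*113 + L(9, -28)) + J(-52) = ((-3 - 5)*113 - 28*9) - 241/27 = (-8*113 - 252) - 241/27 = (-904 - 252) - 241/27 = -1156 - 241/27 = -31453/27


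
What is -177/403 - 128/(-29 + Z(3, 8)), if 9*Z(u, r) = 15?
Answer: 70119/16523 ≈ 4.2437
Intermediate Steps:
Z(u, r) = 5/3 (Z(u, r) = (1/9)*15 = 5/3)
-177/403 - 128/(-29 + Z(3, 8)) = -177/403 - 128/(-29 + 5/3) = -177*1/403 - 128/(-82/3) = -177/403 - 128*(-3/82) = -177/403 + 192/41 = 70119/16523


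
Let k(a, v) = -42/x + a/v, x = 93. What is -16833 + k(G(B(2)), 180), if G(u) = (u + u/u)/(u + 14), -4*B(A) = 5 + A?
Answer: -1534200811/91140 ≈ -16833.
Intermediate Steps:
B(A) = -5/4 - A/4 (B(A) = -(5 + A)/4 = -5/4 - A/4)
G(u) = (1 + u)/(14 + u) (G(u) = (u + 1)/(14 + u) = (1 + u)/(14 + u))
k(a, v) = -14/31 + a/v (k(a, v) = -42/93 + a/v = -42*1/93 + a/v = -14/31 + a/v)
-16833 + k(G(B(2)), 180) = -16833 + (-14/31 + ((1 + (-5/4 - ¼*2))/(14 + (-5/4 - ¼*2)))/180) = -16833 + (-14/31 + ((1 + (-5/4 - ½))/(14 + (-5/4 - ½)))*(1/180)) = -16833 + (-14/31 + ((1 - 7/4)/(14 - 7/4))*(1/180)) = -16833 + (-14/31 + (-¾/(49/4))*(1/180)) = -16833 + (-14/31 + ((4/49)*(-¾))*(1/180)) = -16833 + (-14/31 - 3/49*1/180) = -16833 + (-14/31 - 1/2940) = -16833 - 41191/91140 = -1534200811/91140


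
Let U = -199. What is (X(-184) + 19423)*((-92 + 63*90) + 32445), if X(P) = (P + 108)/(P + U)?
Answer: 282856328955/383 ≈ 7.3853e+8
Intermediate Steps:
X(P) = (108 + P)/(-199 + P) (X(P) = (P + 108)/(P - 199) = (108 + P)/(-199 + P))
(X(-184) + 19423)*((-92 + 63*90) + 32445) = ((108 - 184)/(-199 - 184) + 19423)*((-92 + 63*90) + 32445) = (-76/(-383) + 19423)*((-92 + 5670) + 32445) = (-1/383*(-76) + 19423)*(5578 + 32445) = (76/383 + 19423)*38023 = (7439085/383)*38023 = 282856328955/383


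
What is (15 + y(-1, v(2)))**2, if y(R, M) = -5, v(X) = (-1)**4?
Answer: 100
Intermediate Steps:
v(X) = 1
(15 + y(-1, v(2)))**2 = (15 - 5)**2 = 10**2 = 100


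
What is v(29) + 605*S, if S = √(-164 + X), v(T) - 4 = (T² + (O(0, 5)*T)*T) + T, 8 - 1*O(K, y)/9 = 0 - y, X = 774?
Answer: 99271 + 605*√610 ≈ 1.1421e+5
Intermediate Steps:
O(K, y) = 72 + 9*y (O(K, y) = 72 - 9*(0 - y) = 72 - (-9)*y = 72 + 9*y)
v(T) = 4 + T + 118*T² (v(T) = 4 + ((T² + ((72 + 9*5)*T)*T) + T) = 4 + ((T² + ((72 + 45)*T)*T) + T) = 4 + ((T² + (117*T)*T) + T) = 4 + ((T² + 117*T²) + T) = 4 + (118*T² + T) = 4 + (T + 118*T²) = 4 + T + 118*T²)
S = √610 (S = √(-164 + 774) = √610 ≈ 24.698)
v(29) + 605*S = (4 + 29 + 118*29²) + 605*√610 = (4 + 29 + 118*841) + 605*√610 = (4 + 29 + 99238) + 605*√610 = 99271 + 605*√610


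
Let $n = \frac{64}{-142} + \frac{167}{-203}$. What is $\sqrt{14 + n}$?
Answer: $\frac{3 \sqrt{293751353}}{14413} \approx 3.5674$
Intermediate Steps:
$n = - \frac{18353}{14413}$ ($n = 64 \left(- \frac{1}{142}\right) + 167 \left(- \frac{1}{203}\right) = - \frac{32}{71} - \frac{167}{203} = - \frac{18353}{14413} \approx -1.2734$)
$\sqrt{14 + n} = \sqrt{14 - \frac{18353}{14413}} = \sqrt{\frac{183429}{14413}} = \frac{3 \sqrt{293751353}}{14413}$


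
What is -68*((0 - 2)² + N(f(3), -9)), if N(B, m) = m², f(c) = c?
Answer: -5780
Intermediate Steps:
-68*((0 - 2)² + N(f(3), -9)) = -68*((0 - 2)² + (-9)²) = -68*((-2)² + 81) = -68*(4 + 81) = -68*85 = -5780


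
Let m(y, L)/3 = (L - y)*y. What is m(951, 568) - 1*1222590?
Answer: -2315289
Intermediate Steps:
m(y, L) = 3*y*(L - y) (m(y, L) = 3*((L - y)*y) = 3*(y*(L - y)) = 3*y*(L - y))
m(951, 568) - 1*1222590 = 3*951*(568 - 1*951) - 1*1222590 = 3*951*(568 - 951) - 1222590 = 3*951*(-383) - 1222590 = -1092699 - 1222590 = -2315289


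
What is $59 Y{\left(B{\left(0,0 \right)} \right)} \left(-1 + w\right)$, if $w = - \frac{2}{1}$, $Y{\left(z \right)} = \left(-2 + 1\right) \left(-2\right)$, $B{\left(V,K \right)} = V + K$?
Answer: $-354$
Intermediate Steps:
$B{\left(V,K \right)} = K + V$
$Y{\left(z \right)} = 2$ ($Y{\left(z \right)} = \left(-1\right) \left(-2\right) = 2$)
$w = -2$ ($w = \left(-2\right) 1 = -2$)
$59 Y{\left(B{\left(0,0 \right)} \right)} \left(-1 + w\right) = 59 \cdot 2 \left(-1 - 2\right) = 59 \cdot 2 \left(-3\right) = 59 \left(-6\right) = -354$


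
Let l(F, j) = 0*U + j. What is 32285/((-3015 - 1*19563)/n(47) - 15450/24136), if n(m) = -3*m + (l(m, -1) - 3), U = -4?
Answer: 5135839100/24668289 ≈ 208.20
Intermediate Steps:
l(F, j) = j (l(F, j) = 0*(-4) + j = 0 + j = j)
n(m) = -4 - 3*m (n(m) = -3*m + (-1 - 3) = -3*m - 4 = -4 - 3*m)
32285/((-3015 - 1*19563)/n(47) - 15450/24136) = 32285/((-3015 - 1*19563)/(-4 - 3*47) - 15450/24136) = 32285/((-3015 - 19563)/(-4 - 141) - 15450*1/24136) = 32285/(-22578/(-145) - 7725/12068) = 32285/(-22578*(-1/145) - 7725/12068) = 32285/(22578/145 - 7725/12068) = 32285/(271351179/1749860) = 32285*(1749860/271351179) = 5135839100/24668289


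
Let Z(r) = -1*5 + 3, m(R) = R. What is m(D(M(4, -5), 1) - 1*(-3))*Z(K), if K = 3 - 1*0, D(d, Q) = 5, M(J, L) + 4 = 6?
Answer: -16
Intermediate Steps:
M(J, L) = 2 (M(J, L) = -4 + 6 = 2)
K = 3 (K = 3 + 0 = 3)
Z(r) = -2 (Z(r) = -5 + 3 = -2)
m(D(M(4, -5), 1) - 1*(-3))*Z(K) = (5 - 1*(-3))*(-2) = (5 + 3)*(-2) = 8*(-2) = -16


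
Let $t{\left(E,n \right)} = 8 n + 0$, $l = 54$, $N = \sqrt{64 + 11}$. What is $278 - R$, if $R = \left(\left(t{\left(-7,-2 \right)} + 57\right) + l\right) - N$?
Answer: $183 + 5 \sqrt{3} \approx 191.66$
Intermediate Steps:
$N = 5 \sqrt{3}$ ($N = \sqrt{75} = 5 \sqrt{3} \approx 8.6602$)
$t{\left(E,n \right)} = 8 n$
$R = 95 - 5 \sqrt{3}$ ($R = \left(\left(8 \left(-2\right) + 57\right) + 54\right) - 5 \sqrt{3} = \left(\left(-16 + 57\right) + 54\right) - 5 \sqrt{3} = \left(41 + 54\right) - 5 \sqrt{3} = 95 - 5 \sqrt{3} \approx 86.34$)
$278 - R = 278 - \left(95 - 5 \sqrt{3}\right) = 183 + 5 \sqrt{3}$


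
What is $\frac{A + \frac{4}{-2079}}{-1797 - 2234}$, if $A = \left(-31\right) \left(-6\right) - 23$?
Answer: $- \frac{338873}{8380449} \approx -0.040436$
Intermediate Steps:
$A = 163$ ($A = 186 - 23 = 163$)
$\frac{A + \frac{4}{-2079}}{-1797 - 2234} = \frac{163 + \frac{4}{-2079}}{-1797 - 2234} = \frac{163 + 4 \left(- \frac{1}{2079}\right)}{-4031} = \left(163 - \frac{4}{2079}\right) \left(- \frac{1}{4031}\right) = \frac{338873}{2079} \left(- \frac{1}{4031}\right) = - \frac{338873}{8380449}$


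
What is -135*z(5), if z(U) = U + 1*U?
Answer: -1350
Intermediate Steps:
z(U) = 2*U (z(U) = U + U = 2*U)
-135*z(5) = -270*5 = -135*10 = -1350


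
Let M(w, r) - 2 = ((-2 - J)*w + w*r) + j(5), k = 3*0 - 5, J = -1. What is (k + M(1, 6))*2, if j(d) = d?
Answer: 14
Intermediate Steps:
k = -5 (k = 0 - 5 = -5)
M(w, r) = 7 - w + r*w (M(w, r) = 2 + (((-2 - 1*(-1))*w + w*r) + 5) = 2 + (((-2 + 1)*w + r*w) + 5) = 2 + ((-w + r*w) + 5) = 2 + (5 - w + r*w) = 7 - w + r*w)
(k + M(1, 6))*2 = (-5 + (7 - 1*1 + 6*1))*2 = (-5 + (7 - 1 + 6))*2 = (-5 + 12)*2 = 7*2 = 14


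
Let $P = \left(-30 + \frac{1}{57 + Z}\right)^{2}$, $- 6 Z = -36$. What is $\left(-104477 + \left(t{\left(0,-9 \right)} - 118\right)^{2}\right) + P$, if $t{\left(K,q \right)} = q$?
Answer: $- \frac{347084891}{3969} \approx -87449.0$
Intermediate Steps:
$Z = 6$ ($Z = \left(- \frac{1}{6}\right) \left(-36\right) = 6$)
$P = \frac{3568321}{3969}$ ($P = \left(-30 + \frac{1}{57 + 6}\right)^{2} = \left(-30 + \frac{1}{63}\right)^{2} = \left(- \frac{1889}{63}\right)^{2} = \frac{3568321}{3969} \approx 899.05$)
$\left(-104477 + \left(t{\left(0,-9 \right)} - 118\right)^{2}\right) + P = \left(-104477 + \left(-9 - 118\right)^{2}\right) + \frac{3568321}{3969} = \left(-104477 + \left(-127\right)^{2}\right) + \frac{3568321}{3969} = \left(-104477 + 16129\right) + \frac{3568321}{3969} = -88348 + \frac{3568321}{3969} = - \frac{347084891}{3969}$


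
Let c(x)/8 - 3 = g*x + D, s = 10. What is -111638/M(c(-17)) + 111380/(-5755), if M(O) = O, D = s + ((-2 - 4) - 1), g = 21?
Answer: 32972165/1616004 ≈ 20.404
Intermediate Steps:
D = 3 (D = 10 + ((-2 - 4) - 1) = 10 + (-6 - 1) = 10 - 7 = 3)
c(x) = 48 + 168*x (c(x) = 24 + 8*(21*x + 3) = 24 + 8*(3 + 21*x) = 24 + (24 + 168*x) = 48 + 168*x)
-111638/M(c(-17)) + 111380/(-5755) = -111638/(48 + 168*(-17)) + 111380/(-5755) = -111638/(48 - 2856) + 111380*(-1/5755) = -111638/(-2808) - 22276/1151 = -111638*(-1/2808) - 22276/1151 = 55819/1404 - 22276/1151 = 32972165/1616004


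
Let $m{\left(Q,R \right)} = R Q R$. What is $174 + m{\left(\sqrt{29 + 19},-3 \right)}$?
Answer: $174 + 36 \sqrt{3} \approx 236.35$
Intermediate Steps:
$m{\left(Q,R \right)} = Q R^{2}$ ($m{\left(Q,R \right)} = Q R R = Q R^{2}$)
$174 + m{\left(\sqrt{29 + 19},-3 \right)} = 174 + \sqrt{29 + 19} \left(-3\right)^{2} = 174 + \sqrt{48} \cdot 9 = 174 + 4 \sqrt{3} \cdot 9 = 174 + 36 \sqrt{3}$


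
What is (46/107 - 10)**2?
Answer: 1048576/11449 ≈ 91.587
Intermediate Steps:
(46/107 - 10)**2 = (-1024/107)**2 = 1048576/11449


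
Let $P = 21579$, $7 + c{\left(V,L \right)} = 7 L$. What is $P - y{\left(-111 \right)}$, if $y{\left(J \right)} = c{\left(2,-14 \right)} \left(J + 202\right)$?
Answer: $31134$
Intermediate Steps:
$c{\left(V,L \right)} = -7 + 7 L$
$y{\left(J \right)} = -21210 - 105 J$ ($y{\left(J \right)} = \left(-7 + 7 \left(-14\right)\right) \left(J + 202\right) = \left(-7 - 98\right) \left(202 + J\right) = - 105 \left(202 + J\right) = -21210 - 105 J$)
$P - y{\left(-111 \right)} = 21579 - \left(-21210 - -11655\right) = 21579 - \left(-21210 + 11655\right) = 21579 - -9555 = 21579 + 9555 = 31134$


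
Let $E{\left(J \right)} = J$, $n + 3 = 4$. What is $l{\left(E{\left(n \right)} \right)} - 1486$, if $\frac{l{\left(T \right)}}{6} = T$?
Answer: $-1480$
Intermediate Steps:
$n = 1$ ($n = -3 + 4 = 1$)
$l{\left(T \right)} = 6 T$
$l{\left(E{\left(n \right)} \right)} - 1486 = 6 \cdot 1 - 1486 = 6 - 1486 = -1480$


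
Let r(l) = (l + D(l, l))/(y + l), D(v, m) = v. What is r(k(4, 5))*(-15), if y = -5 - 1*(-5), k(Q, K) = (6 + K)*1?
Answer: -30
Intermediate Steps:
k(Q, K) = 6 + K
y = 0 (y = -5 + 5 = 0)
r(l) = 2 (r(l) = (l + l)/(0 + l) = (2*l)/l = 2)
r(k(4, 5))*(-15) = 2*(-15) = -30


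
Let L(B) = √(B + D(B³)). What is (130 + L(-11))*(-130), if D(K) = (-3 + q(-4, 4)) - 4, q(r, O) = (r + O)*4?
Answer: -16900 - 390*I*√2 ≈ -16900.0 - 551.54*I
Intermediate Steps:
q(r, O) = 4*O + 4*r (q(r, O) = (O + r)*4 = 4*O + 4*r)
D(K) = -7 (D(K) = (-3 + (4*4 + 4*(-4))) - 4 = (-3 + (16 - 16)) - 4 = (-3 + 0) - 4 = -3 - 4 = -7)
L(B) = √(-7 + B) (L(B) = √(B - 7) = √(-7 + B))
(130 + L(-11))*(-130) = (130 + √(-7 - 11))*(-130) = (130 + √(-18))*(-130) = (130 + 3*I*√2)*(-130) = -16900 - 390*I*√2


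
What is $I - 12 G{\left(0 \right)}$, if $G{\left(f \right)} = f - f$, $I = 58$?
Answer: $58$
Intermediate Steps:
$G{\left(f \right)} = 0$
$I - 12 G{\left(0 \right)} = 58 - 0 = 58 + 0 = 58$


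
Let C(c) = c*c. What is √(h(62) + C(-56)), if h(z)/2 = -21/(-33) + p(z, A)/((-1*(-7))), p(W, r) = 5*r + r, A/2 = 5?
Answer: √18702530/77 ≈ 56.164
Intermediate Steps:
A = 10 (A = 2*5 = 10)
p(W, r) = 6*r
C(c) = c²
h(z) = 1418/77 (h(z) = 2*(-21/(-33) + (6*10)/((-1*(-7)))) = 2*(-21*(-1/33) + 60/7) = 2*(7/11 + 60*(⅐)) = 2*(7/11 + 60/7) = 2*(709/77) = 1418/77)
√(h(62) + C(-56)) = √(1418/77 + (-56)²) = √(1418/77 + 3136) = √(242890/77) = √18702530/77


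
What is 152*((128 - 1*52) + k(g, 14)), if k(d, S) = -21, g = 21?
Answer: 8360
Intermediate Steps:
152*((128 - 1*52) + k(g, 14)) = 152*((128 - 1*52) - 21) = 152*((128 - 52) - 21) = 152*(76 - 21) = 152*55 = 8360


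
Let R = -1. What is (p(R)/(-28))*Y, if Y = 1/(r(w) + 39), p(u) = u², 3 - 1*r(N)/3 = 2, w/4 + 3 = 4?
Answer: -1/1176 ≈ -0.00085034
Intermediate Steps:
w = 4 (w = -12 + 4*4 = -12 + 16 = 4)
r(N) = 3 (r(N) = 9 - 3*2 = 9 - 6 = 3)
Y = 1/42 (Y = 1/(3 + 39) = 1/42 ≈ 0.023810)
(p(R)/(-28))*Y = ((-1)²/(-28))*(1/42) = -1/28*1*(1/42) = -1/28*1/42 = -1/1176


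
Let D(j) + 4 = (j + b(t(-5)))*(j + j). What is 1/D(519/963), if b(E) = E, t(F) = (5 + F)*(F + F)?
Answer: -103041/352306 ≈ -0.29248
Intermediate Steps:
t(F) = 2*F*(5 + F) (t(F) = (5 + F)*(2*F) = 2*F*(5 + F))
D(j) = -4 + 2*j**2 (D(j) = -4 + (j + 2*(-5)*(5 - 5))*(j + j) = -4 + (j + 2*(-5)*0)*(2*j) = -4 + (j + 0)*(2*j) = -4 + j*(2*j) = -4 + 2*j**2)
1/D(519/963) = 1/(-4 + 2*(519/963)**2) = 1/(-4 + 2*(519*(1/963))**2) = 1/(-4 + 2*(173/321)**2) = 1/(-4 + 2*(29929/103041)) = 1/(-4 + 59858/103041) = 1/(-352306/103041) = -103041/352306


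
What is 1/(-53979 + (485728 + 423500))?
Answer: 1/855249 ≈ 1.1693e-6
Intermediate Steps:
1/(-53979 + (485728 + 423500)) = 1/(-53979 + 909228) = 1/855249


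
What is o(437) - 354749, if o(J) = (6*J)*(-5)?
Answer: -367859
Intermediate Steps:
o(J) = -30*J
o(437) - 354749 = -30*437 - 354749 = -13110 - 354749 = -367859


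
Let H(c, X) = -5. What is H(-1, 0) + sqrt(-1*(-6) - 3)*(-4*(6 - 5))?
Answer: -5 - 4*sqrt(3) ≈ -11.928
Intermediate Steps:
H(-1, 0) + sqrt(-1*(-6) - 3)*(-4*(6 - 5)) = -5 + sqrt(-1*(-6) - 3)*(-4*(6 - 5)) = -5 + sqrt(6 - 3)*(-4*1) = -5 + sqrt(3)*(-4) = -5 - 4*sqrt(3)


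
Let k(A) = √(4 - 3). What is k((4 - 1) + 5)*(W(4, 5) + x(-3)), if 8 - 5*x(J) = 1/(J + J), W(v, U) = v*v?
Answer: 529/30 ≈ 17.633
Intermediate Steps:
W(v, U) = v²
x(J) = 8/5 - 1/(10*J) (x(J) = 8/5 - 1/(5*(J + J)) = 8/5 - 1/(2*J)/5 = 8/5 - 1/(10*J))
k(A) = 1 (k(A) = √1 = 1)
k((4 - 1) + 5)*(W(4, 5) + x(-3)) = 1*(4² + (⅒)*(-1 + 16*(-3))/(-3)) = 1*(16 + (⅒)*(-⅓)*(-1 - 48)) = 1*(16 + (⅒)*(-⅓)*(-49)) = 1*(16 + 49/30) = 1*(529/30) = 529/30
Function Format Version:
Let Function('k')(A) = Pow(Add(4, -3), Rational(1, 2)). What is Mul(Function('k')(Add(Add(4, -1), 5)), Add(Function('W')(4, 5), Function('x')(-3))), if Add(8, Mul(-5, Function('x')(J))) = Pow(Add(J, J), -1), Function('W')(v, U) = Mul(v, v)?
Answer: Rational(529, 30) ≈ 17.633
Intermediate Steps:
Function('W')(v, U) = Pow(v, 2)
Function('x')(J) = Add(Rational(8, 5), Mul(Rational(-1, 10), Pow(J, -1))) (Function('x')(J) = Add(Rational(8, 5), Mul(Rational(-1, 5), Pow(Add(J, J), -1))) = Add(Rational(8, 5), Mul(Rational(-1, 5), Pow(Mul(2, J), -1))) = Add(Rational(8, 5), Mul(Rational(-1, 5), Mul(Rational(1, 2), Pow(J, -1)))) = Add(Rational(8, 5), Mul(Rational(-1, 10), Pow(J, -1))))
Function('k')(A) = 1 (Function('k')(A) = Pow(1, Rational(1, 2)) = 1)
Mul(Function('k')(Add(Add(4, -1), 5)), Add(Function('W')(4, 5), Function('x')(-3))) = Mul(1, Add(Pow(4, 2), Mul(Rational(1, 10), Pow(-3, -1), Add(-1, Mul(16, -3))))) = Mul(1, Add(16, Mul(Rational(1, 10), Rational(-1, 3), Add(-1, -48)))) = Mul(1, Add(16, Mul(Rational(1, 10), Rational(-1, 3), -49))) = Mul(1, Add(16, Rational(49, 30))) = Mul(1, Rational(529, 30)) = Rational(529, 30)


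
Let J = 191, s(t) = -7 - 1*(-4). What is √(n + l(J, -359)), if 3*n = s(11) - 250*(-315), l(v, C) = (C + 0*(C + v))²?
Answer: √155130 ≈ 393.87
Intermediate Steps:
s(t) = -3 (s(t) = -7 + 4 = -3)
l(v, C) = C² (l(v, C) = (C + 0)² = C²)
n = 26249 (n = (-3 - 250*(-315))/3 = (-3 + 78750)/3 = (⅓)*78747 = 26249)
√(n + l(J, -359)) = √(26249 + (-359)²) = √(26249 + 128881) = √155130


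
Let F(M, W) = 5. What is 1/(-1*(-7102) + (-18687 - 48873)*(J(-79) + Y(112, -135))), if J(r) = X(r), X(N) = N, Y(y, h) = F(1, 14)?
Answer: 1/5006542 ≈ 1.9974e-7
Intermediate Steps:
Y(y, h) = 5
J(r) = r
1/(-1*(-7102) + (-18687 - 48873)*(J(-79) + Y(112, -135))) = 1/(-1*(-7102) + (-18687 - 48873)*(-79 + 5)) = 1/(7102 - 67560*(-74)) = 1/(7102 + 4999440) = 1/5006542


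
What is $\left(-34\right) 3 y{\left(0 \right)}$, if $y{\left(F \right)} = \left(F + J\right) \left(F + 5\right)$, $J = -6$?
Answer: $3060$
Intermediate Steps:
$y{\left(F \right)} = \left(-6 + F\right) \left(5 + F\right)$ ($y{\left(F \right)} = \left(F - 6\right) \left(F + 5\right) = \left(-6 + F\right) \left(5 + F\right)$)
$\left(-34\right) 3 y{\left(0 \right)} = \left(-34\right) 3 \left(-30 + 0^{2} - 0\right) = - 102 \left(-30 + 0 + 0\right) = \left(-102\right) \left(-30\right) = 3060$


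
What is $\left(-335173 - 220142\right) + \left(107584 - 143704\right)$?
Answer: $-591435$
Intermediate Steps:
$\left(-335173 - 220142\right) + \left(107584 - 143704\right) = -555315 + \left(107584 - 143704\right) = -555315 - 36120 = -591435$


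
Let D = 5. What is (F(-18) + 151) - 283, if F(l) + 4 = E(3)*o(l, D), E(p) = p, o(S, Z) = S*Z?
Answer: -406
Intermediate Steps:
F(l) = -4 + 15*l (F(l) = -4 + 3*(l*5) = -4 + 3*(5*l) = -4 + 15*l)
(F(-18) + 151) - 283 = ((-4 + 15*(-18)) + 151) - 283 = ((-4 - 270) + 151) - 283 = (-274 + 151) - 283 = -123 - 283 = -406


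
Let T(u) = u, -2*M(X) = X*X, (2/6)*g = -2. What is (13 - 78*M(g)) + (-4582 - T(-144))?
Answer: -3021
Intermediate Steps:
g = -6 (g = 3*(-2) = -6)
M(X) = -X²/2 (M(X) = -X*X/2 = -X²/2)
(13 - 78*M(g)) + (-4582 - T(-144)) = (13 - (-39)*(-6)²) + (-4582 - 1*(-144)) = (13 - (-39)*36) + (-4582 + 144) = (13 - 78*(-18)) - 4438 = (13 + 1404) - 4438 = 1417 - 4438 = -3021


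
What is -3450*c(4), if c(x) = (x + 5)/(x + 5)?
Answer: -3450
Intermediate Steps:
c(x) = 1 (c(x) = (5 + x)/(5 + x) = 1)
-3450*c(4) = -3450*1 = -3450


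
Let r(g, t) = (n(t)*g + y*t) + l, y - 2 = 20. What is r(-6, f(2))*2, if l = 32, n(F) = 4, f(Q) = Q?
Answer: 104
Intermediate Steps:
y = 22 (y = 2 + 20 = 22)
r(g, t) = 32 + 4*g + 22*t (r(g, t) = (4*g + 22*t) + 32 = 32 + 4*g + 22*t)
r(-6, f(2))*2 = (32 + 4*(-6) + 22*2)*2 = (32 - 24 + 44)*2 = 52*2 = 104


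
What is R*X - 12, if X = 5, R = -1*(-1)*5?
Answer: 13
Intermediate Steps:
R = 5 (R = 1*5 = 5)
R*X - 12 = 5*5 - 12 = 25 - 12 = 13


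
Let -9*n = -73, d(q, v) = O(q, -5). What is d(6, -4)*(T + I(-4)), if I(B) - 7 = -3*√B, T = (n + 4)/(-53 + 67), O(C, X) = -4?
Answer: -1982/63 + 24*I ≈ -31.46 + 24.0*I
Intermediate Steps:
d(q, v) = -4
n = 73/9 (n = -⅑*(-73) = 73/9 ≈ 8.1111)
T = 109/126 (T = (73/9 + 4)/(-53 + 67) = (109/9)/14 = (109/9)*(1/14) = 109/126 ≈ 0.86508)
I(B) = 7 - 3*√B
d(6, -4)*(T + I(-4)) = -4*(109/126 + (7 - 6*I)) = -4*(991/126 - 6*I) = -1982/63 + 24*I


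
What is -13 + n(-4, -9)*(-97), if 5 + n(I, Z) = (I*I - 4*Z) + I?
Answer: -4184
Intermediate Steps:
n(I, Z) = -5 + I + I² - 4*Z (n(I, Z) = -5 + ((I*I - 4*Z) + I) = -5 + ((I² - 4*Z) + I) = -5 + (I + I² - 4*Z) = -5 + I + I² - 4*Z)
-13 + n(-4, -9)*(-97) = -13 + (-5 - 4 + (-4)² - 4*(-9))*(-97) = -13 + (-5 - 4 + 16 + 36)*(-97) = -13 + 43*(-97) = -13 - 4171 = -4184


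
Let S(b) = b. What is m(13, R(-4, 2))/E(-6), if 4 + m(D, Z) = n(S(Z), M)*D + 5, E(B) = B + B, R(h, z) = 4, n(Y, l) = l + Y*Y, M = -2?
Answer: -61/4 ≈ -15.250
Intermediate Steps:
n(Y, l) = l + Y²
E(B) = 2*B
m(D, Z) = 1 + D*(-2 + Z²) (m(D, Z) = -4 + ((-2 + Z²)*D + 5) = -4 + (D*(-2 + Z²) + 5) = -4 + (5 + D*(-2 + Z²)) = 1 + D*(-2 + Z²))
m(13, R(-4, 2))/E(-6) = (1 + 13*(-2 + 4²))/((2*(-6))) = (1 + 13*(-2 + 16))/(-12) = (1 + 13*14)*(-1/12) = (1 + 182)*(-1/12) = 183*(-1/12) = -61/4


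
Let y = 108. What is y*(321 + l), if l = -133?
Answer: 20304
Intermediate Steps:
y*(321 + l) = 108*(321 - 133) = 108*188 = 20304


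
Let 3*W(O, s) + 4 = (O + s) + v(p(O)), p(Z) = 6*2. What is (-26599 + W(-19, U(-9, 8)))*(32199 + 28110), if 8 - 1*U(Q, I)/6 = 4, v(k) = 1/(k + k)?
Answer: -12833105203/8 ≈ -1.6041e+9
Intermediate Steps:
p(Z) = 12
v(k) = 1/(2*k)
U(Q, I) = 24 (U(Q, I) = 48 - 6*4 = 48 - 24 = 24)
W(O, s) = -95/72 + O/3 + s/3 (W(O, s) = -4/3 + ((O + s) + (½)/12)/3 = -4/3 + ((O + s) + (½)*(1/12))/3 = -4/3 + ((O + s) + 1/24)/3 = -4/3 + (1/24 + O + s)/3 = -4/3 + (1/72 + O/3 + s/3) = -95/72 + O/3 + s/3)
(-26599 + W(-19, U(-9, 8)))*(32199 + 28110) = (-26599 + (-95/72 + (⅓)*(-19) + (⅓)*24))*(32199 + 28110) = (-26599 + (-95/72 - 19/3 + 8))*60309 = (-26599 + 25/72)*60309 = -1915103/72*60309 = -12833105203/8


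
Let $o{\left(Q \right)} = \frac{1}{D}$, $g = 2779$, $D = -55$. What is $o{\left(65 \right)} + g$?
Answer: $\frac{152844}{55} \approx 2779.0$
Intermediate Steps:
$o{\left(Q \right)} = - \frac{1}{55}$ ($o{\left(Q \right)} = \frac{1}{-55} = - \frac{1}{55}$)
$o{\left(65 \right)} + g = - \frac{1}{55} + 2779 = \frac{152844}{55}$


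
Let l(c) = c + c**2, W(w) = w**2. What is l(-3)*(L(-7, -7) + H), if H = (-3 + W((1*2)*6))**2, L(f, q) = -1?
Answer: 119280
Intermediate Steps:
H = 19881 (H = (-3 + ((1*2)*6)**2)**2 = (-3 + (2*6)**2)**2 = (-3 + 12**2)**2 = (-3 + 144)**2 = 141**2 = 19881)
l(-3)*(L(-7, -7) + H) = (-3*(1 - 3))*(-1 + 19881) = -3*(-2)*19880 = 6*19880 = 119280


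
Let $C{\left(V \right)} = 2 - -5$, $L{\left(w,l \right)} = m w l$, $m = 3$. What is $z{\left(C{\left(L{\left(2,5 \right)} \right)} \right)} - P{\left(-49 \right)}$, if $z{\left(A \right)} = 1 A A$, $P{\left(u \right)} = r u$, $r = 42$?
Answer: $2107$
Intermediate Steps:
$P{\left(u \right)} = 42 u$
$L{\left(w,l \right)} = 3 l w$ ($L{\left(w,l \right)} = 3 w l = 3 l w$)
$C{\left(V \right)} = 7$ ($C{\left(V \right)} = 2 + 5 = 7$)
$z{\left(A \right)} = A^{2}$ ($z{\left(A \right)} = A A = A^{2}$)
$z{\left(C{\left(L{\left(2,5 \right)} \right)} \right)} - P{\left(-49 \right)} = 7^{2} - 42 \left(-49\right) = 49 - -2058 = 49 + 2058 = 2107$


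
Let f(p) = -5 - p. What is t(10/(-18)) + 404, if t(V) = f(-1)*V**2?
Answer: 32624/81 ≈ 402.77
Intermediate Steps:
t(V) = -4*V**2 (t(V) = (-5 - 1*(-1))*V**2 = (-5 + 1)*V**2 = -4*V**2)
t(10/(-18)) + 404 = -4*(10/(-18))**2 + 404 = -4*(10*(-1/18))**2 + 404 = -4*(-5/9)**2 + 404 = -4*25/81 + 404 = -100/81 + 404 = 32624/81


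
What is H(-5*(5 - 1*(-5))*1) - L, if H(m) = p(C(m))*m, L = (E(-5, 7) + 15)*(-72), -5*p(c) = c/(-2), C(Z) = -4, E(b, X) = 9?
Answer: 1748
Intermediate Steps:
p(c) = c/10 (p(c) = -c/(5*(-2)) = -c*(-1)/(5*2) = -(-1)*c/10 = c/10)
L = -1728 (L = (9 + 15)*(-72) = 24*(-72) = -1728)
H(m) = -2*m/5 (H(m) = ((⅒)*(-4))*m = -2*m/5)
H(-5*(5 - 1*(-5))*1) - L = -2*(-5*(5 - 1*(-5)))/5 - 1*(-1728) = -2*(-5*(5 + 5))/5 + 1728 = -2*(-5*10)/5 + 1728 = -(-20) + 1728 = -⅖*(-50) + 1728 = 20 + 1728 = 1748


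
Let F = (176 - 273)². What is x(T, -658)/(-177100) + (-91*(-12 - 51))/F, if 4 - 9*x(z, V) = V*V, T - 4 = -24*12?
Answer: 20017499/22722735 ≈ 0.88095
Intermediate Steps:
T = -284 (T = 4 - 24*12 = 4 - 288 = -284)
x(z, V) = 4/9 - V²/9 (x(z, V) = 4/9 - V*V/9 = 4/9 - V²/9)
F = 9409 (F = (-97)² = 9409)
x(T, -658)/(-177100) + (-91*(-12 - 51))/F = (4/9 - ⅑*(-658)²)/(-177100) - 91*(-12 - 51)/9409 = (4/9 - ⅑*432964)*(-1/177100) - 91*(-63)*(1/9409) = (4/9 - 432964/9)*(-1/177100) + 5733*(1/9409) = -144320/3*(-1/177100) + 5733/9409 = 656/2415 + 5733/9409 = 20017499/22722735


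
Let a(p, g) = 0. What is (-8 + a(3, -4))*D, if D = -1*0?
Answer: 0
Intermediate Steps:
D = 0
(-8 + a(3, -4))*D = (-8 + 0)*0 = -8*0 = 0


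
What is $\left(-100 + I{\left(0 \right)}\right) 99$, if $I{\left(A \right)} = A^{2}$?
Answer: $-9900$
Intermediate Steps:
$\left(-100 + I{\left(0 \right)}\right) 99 = \left(-100 + 0^{2}\right) 99 = \left(-100 + 0\right) 99 = \left(-100\right) 99 = -9900$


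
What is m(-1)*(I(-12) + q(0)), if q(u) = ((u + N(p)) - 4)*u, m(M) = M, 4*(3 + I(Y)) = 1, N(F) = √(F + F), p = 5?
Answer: 11/4 ≈ 2.7500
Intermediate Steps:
N(F) = √2*√F (N(F) = √(2*F) = √2*√F)
I(Y) = -11/4 (I(Y) = -3 + (¼)*1 = -3 + ¼ = -11/4)
q(u) = u*(-4 + u + √10) (q(u) = ((u + √2*√5) - 4)*u = ((u + √10) - 4)*u = (-4 + u + √10)*u = u*(-4 + u + √10))
m(-1)*(I(-12) + q(0)) = -(-11/4 + 0*(-4 + 0 + √10)) = -(-11/4 + 0*(-4 + √10)) = -(-11/4 + 0) = -1*(-11/4) = 11/4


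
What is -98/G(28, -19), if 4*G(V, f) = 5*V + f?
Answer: -392/121 ≈ -3.2397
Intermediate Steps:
G(V, f) = f/4 + 5*V/4 (G(V, f) = (5*V + f)/4 = (f + 5*V)/4 = f/4 + 5*V/4)
-98/G(28, -19) = -98/((¼)*(-19) + (5/4)*28) = -98/(-19/4 + 35) = -98/121/4 = -98*4/121 = -392/121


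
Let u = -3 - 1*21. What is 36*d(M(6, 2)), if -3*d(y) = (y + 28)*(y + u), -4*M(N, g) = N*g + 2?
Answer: 8085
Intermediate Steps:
M(N, g) = -1/2 - N*g/4 (M(N, g) = -(N*g + 2)/4 = -(2 + N*g)/4 = -1/2 - N*g/4)
u = -24 (u = -3 - 21 = -24)
d(y) = -(-24 + y)*(28 + y)/3 (d(y) = -(y + 28)*(y - 24)/3 = -(28 + y)*(-24 + y)/3 = -(-24 + y)*(28 + y)/3)
36*d(M(6, 2)) = 36*(224 - 4*(-1/2 - 1/4*6*2)/3 - (-1/2 - 1/4*6*2)**2/3) = 36*(224 - 4*(-1/2 - 3)/3 - (-1/2 - 3)**2/3) = 36*(224 - 4/3*(-7/2) - (-7/2)**2/3) = 36*(224 + 14/3 - 1/3*49/4) = 36*(224 + 14/3 - 49/12) = 36*(2695/12) = 8085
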